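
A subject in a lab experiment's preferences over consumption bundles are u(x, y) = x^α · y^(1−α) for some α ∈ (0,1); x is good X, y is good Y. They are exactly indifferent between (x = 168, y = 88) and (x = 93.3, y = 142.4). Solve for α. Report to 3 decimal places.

Set the two utilities equal: 168^α·88^(1−α) = 93.3^α·142.4^(1−α).
Rearrange to (168/93.3)^α = (142.4/88)^(1−α) and take logs: α·0.588144 = (1−α)·0.481303.
Thus α·(1.069447) = 0.481303, so α = 0.481303/1.069447 ≈ 0.450.

α ≈ 0.450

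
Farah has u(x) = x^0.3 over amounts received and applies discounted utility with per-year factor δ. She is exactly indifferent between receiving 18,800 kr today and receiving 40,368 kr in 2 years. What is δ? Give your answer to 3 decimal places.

The payoff in 2 years is discounted by δ^2, so u(18800) = δ^2·u(40368) and δ^2 = u(18800)/u(40368).
Since u(x) = x^0.3, δ^2 = (18800/40368)^0.3 = 0.46572^0.3 = 0.79513.
Hence δ = (0.79513)^(1/2) = 0.89170.

δ ≈ 0.892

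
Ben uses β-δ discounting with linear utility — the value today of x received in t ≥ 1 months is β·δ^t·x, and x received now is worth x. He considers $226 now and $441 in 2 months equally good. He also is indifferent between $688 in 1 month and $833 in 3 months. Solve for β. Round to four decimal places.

From the later pair, β·δ^1·688 = β·δ^3·833; dividing through, δ^2 = 688/833 = 0.82593, so δ = 0.90881.
Now use the now-vs-future pair: 226 = β·δ^2·441 gives β = 226/(0.82593·441) ≈ 0.6205.

β ≈ 0.6205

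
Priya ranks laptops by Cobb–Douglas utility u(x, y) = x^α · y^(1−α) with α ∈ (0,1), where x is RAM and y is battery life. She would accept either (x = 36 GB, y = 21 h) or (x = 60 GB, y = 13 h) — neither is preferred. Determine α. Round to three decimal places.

Indifference: 36^α · 21^(1−α) = 60^α · 13^(1−α).
Taking logs: α·ln 36 + (1−α)·ln 21 = α·ln 60 + (1−α)·ln 13, i.e. α·-0.510826 = (1−α)·-0.479573.
Thus α·(-0.990399) = -0.479573, so α = -0.479573/-0.990399 ≈ 0.484.

α ≈ 0.484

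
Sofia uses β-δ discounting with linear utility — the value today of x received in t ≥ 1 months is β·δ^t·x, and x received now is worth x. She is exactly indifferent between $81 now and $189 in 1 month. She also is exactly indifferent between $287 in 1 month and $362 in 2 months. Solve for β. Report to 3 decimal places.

From the later pair, β·δ^1·287 = β·δ^2·362; dividing through, δ = 287/362 = 0.79282.
Now use the now-vs-future pair: 81 = β·δ·189 gives β = 81/(0.79282·189) ≈ 0.541.

β ≈ 0.541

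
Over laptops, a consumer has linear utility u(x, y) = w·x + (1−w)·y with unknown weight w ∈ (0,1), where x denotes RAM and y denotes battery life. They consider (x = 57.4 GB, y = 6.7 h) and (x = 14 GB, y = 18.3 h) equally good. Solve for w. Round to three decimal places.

u(57.4,6.7) = u(14,18.3) means w·57.4 + (1−w)·6.7 = w·14 + (1−w)·18.3.
Rearranging, 43.4·w − 11.6·(1−w) = 0.
Hence w = 11.6/(43.4+11.6) = 11.6/55 = 0.211.

w = 0.211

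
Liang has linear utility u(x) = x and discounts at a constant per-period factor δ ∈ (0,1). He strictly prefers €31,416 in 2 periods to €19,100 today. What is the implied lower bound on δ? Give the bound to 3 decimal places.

δ > 0.780

Comparing present values: 19100 < δ^2·31416.
So δ^2 > 19100/31416 = 0.60797; taking the square root of both positive sides preserves the inequality.
δ > 0.60797^(1/2) = 0.780.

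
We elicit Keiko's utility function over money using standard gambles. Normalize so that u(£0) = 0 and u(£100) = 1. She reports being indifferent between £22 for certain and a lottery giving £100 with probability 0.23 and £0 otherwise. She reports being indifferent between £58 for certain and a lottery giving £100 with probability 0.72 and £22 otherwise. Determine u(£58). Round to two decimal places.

From the first indifference, u(£22) = 0.23·u(£100) + 0.77·u(£0) = 0.23·1 + 0.77·0 = 0.23.
Chaining: u(£58) = 0.72·1.00 + 0.28·0.23 = 0.7844.

0.78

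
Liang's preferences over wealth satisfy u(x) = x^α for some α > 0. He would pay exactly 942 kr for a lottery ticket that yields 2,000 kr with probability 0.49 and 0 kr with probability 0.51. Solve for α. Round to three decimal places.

Since u(0) = 0, the lottery's EU is 0.49·2000^α.
Equating: 942^α = 0.49·2000^α, i.e. 0.4710^α = 0.49.
α = ln(0.49) / ln(942/2000) = -0.713350/-0.752897 ≈ 0.947.

α ≈ 0.947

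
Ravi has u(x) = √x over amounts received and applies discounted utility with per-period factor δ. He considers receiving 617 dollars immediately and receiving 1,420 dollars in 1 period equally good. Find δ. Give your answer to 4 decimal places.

δ ≈ 0.6592

Equating discounted utilities: u(617) = δ·u(1420) ⇒ δ = u(617)/u(1420).
Since u(x) = √x, δ = √(617/1420) = 0.65917.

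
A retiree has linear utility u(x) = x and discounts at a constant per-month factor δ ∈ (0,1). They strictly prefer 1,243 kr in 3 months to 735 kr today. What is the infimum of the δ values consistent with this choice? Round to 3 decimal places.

δ > 0.839

Comparing present values: 735 < δ^3·1243.
So δ^3 > 735/1243 = 0.59131; taking the cube root of both positive sides preserves the inequality.
δ > (735/1243)^(1/3) ≈ 0.839.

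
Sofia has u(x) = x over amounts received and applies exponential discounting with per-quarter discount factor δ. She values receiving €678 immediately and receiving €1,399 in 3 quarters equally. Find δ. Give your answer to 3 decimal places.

The payoff in 3 quarters is discounted by δ^3, so u(678) = δ^3·u(1399) and δ^3 = u(678)/u(1399).
With u(x) = x: δ^3 = 678/1399 = 0.48463.
Taking the cube root: δ = 0.48463^(1/3) ≈ 0.785.

δ ≈ 0.785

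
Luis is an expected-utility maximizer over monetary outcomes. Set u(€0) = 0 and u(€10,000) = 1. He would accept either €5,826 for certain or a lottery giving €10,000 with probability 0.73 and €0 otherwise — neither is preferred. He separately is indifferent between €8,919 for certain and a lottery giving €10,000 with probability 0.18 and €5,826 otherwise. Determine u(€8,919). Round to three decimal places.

The first gamble pins u(€5,826): it must equal 0.73·1 + 0.27·0 = 0.73.
The second indifference gives u(€8,919) = 0.18·u(€10,000) + 0.82·u(€5,826) = 0.18·1.00 + 0.82·0.73 = 0.7786.

0.779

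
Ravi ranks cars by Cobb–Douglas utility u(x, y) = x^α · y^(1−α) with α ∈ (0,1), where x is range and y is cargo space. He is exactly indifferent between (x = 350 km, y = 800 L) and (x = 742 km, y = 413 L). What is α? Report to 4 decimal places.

Set the two utilities equal: 350^α·800^(1−α) = 742^α·413^(1−α).
Taking logs: α·ln 350 + (1−α)·ln 800 = α·ln 742 + (1−α)·ln 413, i.e. α·-0.7514161 = (1−α)·-0.6611641.
So α/(1−α) = (-0.6611641)/(-0.7514161) = 0.8798908, and α = 0.8798908/1.8798908 ≈ 0.4681.

α ≈ 0.4681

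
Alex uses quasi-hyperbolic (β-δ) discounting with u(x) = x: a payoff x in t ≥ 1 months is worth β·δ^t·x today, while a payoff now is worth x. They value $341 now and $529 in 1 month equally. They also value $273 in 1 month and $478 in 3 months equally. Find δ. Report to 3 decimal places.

δ ≈ 0.756

From the later pair, β·δ^1·273 = β·δ^3·478; dividing through, δ^2 = 273/478 = 0.57113, so δ = 0.75573.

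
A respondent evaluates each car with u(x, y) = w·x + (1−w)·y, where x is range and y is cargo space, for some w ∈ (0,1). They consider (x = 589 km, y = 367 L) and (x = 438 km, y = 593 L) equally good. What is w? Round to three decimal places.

w = 0.599

Equating utilities: w·589 + (1−w)·367 = w·438 + (1−w)·593.
Rearranging, 151·w − 226·(1−w) = 0.
Hence w = 226/(151+226) = 226/377 = 0.599.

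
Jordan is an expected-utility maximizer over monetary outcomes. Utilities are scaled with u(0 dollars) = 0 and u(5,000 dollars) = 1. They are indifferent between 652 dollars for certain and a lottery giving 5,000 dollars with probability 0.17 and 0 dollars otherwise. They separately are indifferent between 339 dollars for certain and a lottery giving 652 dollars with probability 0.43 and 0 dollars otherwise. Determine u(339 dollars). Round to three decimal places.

From the first indifference, u(652 dollars) = 0.17·u(5,000 dollars) + 0.83·u(0 dollars) = 0.17·1 + 0.83·0 = 0.17.
Then u(339 dollars) = 0.43·u(652 dollars) + 0.57·u(0 dollars) = 0.43·0.17 + 0.57·0.00 = 0.0731.

0.073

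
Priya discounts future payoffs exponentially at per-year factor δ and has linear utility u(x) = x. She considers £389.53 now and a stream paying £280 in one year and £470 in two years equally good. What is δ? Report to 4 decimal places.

δ ≈ 0.6600

Present value of the stream is 280·δ + 470·δ². Indifference gives 280δ + 470δ² = 389.53.
Rearranged: 470δ² + 280δ − 389.53 = 0.
The positive root is δ = [−280 + √(280² + 4·470·389.53)] / (2·470) = (−280 + 900.398)/940 ≈ 0.6600.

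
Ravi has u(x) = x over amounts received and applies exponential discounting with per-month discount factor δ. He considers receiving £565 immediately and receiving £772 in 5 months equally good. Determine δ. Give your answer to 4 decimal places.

The payoff in 5 months is discounted by δ^5, so u(565) = δ^5·u(772) and δ^5 = u(565)/u(772).
With u(x) = x: δ^5 = 565/772 = 0.73187.
Hence δ = (0.73187)^(1/5) = 0.939477.

δ ≈ 0.9395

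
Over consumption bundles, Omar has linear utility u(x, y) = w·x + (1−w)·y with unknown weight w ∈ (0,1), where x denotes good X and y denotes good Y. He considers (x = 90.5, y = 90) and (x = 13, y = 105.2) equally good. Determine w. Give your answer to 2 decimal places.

w = 0.16

u(90.5,90) = u(13,105.2) means w·90.5 + (1−w)·90 = w·13 + (1−w)·105.2.
Collecting terms: w·77.5 = (1−w)·15.2.
So w/(1−w) = 15.2/77.5 = 0.1961, giving w = 15.2/(77.5+15.2) = 0.16.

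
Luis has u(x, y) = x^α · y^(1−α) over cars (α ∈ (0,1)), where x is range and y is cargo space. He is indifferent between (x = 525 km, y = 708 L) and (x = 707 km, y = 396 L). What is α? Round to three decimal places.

α ≈ 0.661

Indifference: 525^α · 708^(1−α) = 707^α · 396^(1−α).
Rearrange to (525/707)^α = (396/708)^(1−α) and take logs: α·-0.297632 = (1−α)·-0.581030.
So α/(1−α) = (-0.581030)/(-0.297632) = 1.952176, and α = 1.952176/2.952176 ≈ 0.661.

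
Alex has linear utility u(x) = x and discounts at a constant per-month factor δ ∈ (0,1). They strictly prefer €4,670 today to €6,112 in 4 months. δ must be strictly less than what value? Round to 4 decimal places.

Under u(x) = x this choice says 4670 > δ^4·6112.
So δ^4 < 4670/6112 = 0.76407; taking the 4th root of both positive sides preserves the inequality.
δ < 0.76407^(1/4) = 0.9349.

δ < 0.9349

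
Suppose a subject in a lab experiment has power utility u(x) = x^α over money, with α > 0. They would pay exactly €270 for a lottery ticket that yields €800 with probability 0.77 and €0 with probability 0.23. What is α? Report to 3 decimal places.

α ≈ 0.241

The lottery's expected utility is 0.77·u(800) + 0.23·u(0) = 0.77·800^α (since u(0) = 0 for α > 0).
Setting u(270) equal to that: 270^α = 0.77·800^α ⇒ (270/800)^α = 0.77.
α = ln(0.77) / ln(270/800) = -0.261365/-1.086190 ≈ 0.241.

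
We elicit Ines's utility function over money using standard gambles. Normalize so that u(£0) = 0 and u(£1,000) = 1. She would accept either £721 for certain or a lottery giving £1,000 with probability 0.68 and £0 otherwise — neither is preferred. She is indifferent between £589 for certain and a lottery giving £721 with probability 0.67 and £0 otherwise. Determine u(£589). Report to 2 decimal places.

0.46

First, u(£721) = 0.68·u(£1,000) + 0.32·u(£0) = 0.68.
Then u(£589) = 0.67·u(£721) + 0.33·u(£0) = 0.67·0.68 + 0.33·0.00 = 0.4556.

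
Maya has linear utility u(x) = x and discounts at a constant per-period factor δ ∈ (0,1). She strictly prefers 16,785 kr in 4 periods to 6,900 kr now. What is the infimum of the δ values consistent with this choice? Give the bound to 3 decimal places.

Comparing present values: 6900 < δ^4·16785.
Hence δ^4 > 6900/16785 = 0.41108, and x ↦ x^(1/4) is increasing on (0,∞).
δ > 0.41108^(1/4) = 0.801.

δ > 0.801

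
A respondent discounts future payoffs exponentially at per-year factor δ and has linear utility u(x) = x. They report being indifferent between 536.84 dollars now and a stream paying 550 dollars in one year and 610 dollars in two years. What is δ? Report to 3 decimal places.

δ ≈ 0.590

Present value of the stream is 550·δ + 610·δ². Indifference gives 550δ + 610δ² = 536.84.
Rearranged: 610δ² + 550δ − 536.84 = 0.
By the quadratic formula (taking the positive root), δ = (−550 + √1612389.60) / 1220 ≈ 0.590.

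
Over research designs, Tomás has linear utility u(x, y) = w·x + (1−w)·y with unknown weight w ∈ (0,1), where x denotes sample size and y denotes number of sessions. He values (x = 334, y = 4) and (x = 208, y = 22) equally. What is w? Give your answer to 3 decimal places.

w = 0.125

Equating utilities: w·334 + (1−w)·4 = w·208 + (1−w)·22.
w·(334−208) = (1−w)·(22−4), i.e. w·126 = (1−w)·18.
The marginal rate of substitution is 18/126, so w = 18/(126+18) = 0.125.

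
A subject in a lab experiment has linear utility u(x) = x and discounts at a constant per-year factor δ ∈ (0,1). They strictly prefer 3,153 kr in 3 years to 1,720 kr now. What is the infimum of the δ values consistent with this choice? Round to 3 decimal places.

Comparing present values: 1720 < δ^3·3153.
So δ^3 > 1720/3153 = 0.54551; taking the cube root of both positive sides preserves the inequality.
δ > (1720/3153)^(1/3) ≈ 0.817.

δ > 0.817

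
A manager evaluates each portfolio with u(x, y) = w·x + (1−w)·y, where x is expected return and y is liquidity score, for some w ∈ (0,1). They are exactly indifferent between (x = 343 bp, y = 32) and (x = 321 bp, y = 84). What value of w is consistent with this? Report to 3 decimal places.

u(343,32) = u(321,84) means w·343 + (1−w)·32 = w·321 + (1−w)·84.
Rearranging, 22·w − 52·(1−w) = 0.
Hence w = 52/(22+52) = 52/74 = 0.703.

w = 0.703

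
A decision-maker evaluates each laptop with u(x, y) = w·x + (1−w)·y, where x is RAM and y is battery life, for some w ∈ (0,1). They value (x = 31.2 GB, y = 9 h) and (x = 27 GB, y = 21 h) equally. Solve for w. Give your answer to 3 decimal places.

w = 0.741

Indifference: w·31.2 + (1−w)·9 = w·27 + (1−w)·21.
Collecting terms: w·4.2 = (1−w)·12.
So w/(1−w) = 12/4.2 = 2.8571, giving w = 12/(4.2+12) = 0.741.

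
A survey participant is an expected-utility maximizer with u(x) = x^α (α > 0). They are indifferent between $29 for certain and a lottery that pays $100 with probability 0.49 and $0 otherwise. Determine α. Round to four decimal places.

Since u(0) = 0, the lottery's EU is 0.49·100^α.
Indifference: 29^α = 0.49·100^α, so (29/100)^α = 0.49.
α = ln(0.49) / ln(29/100) = -0.7133499/-1.2378744 ≈ 0.5763.

α ≈ 0.5763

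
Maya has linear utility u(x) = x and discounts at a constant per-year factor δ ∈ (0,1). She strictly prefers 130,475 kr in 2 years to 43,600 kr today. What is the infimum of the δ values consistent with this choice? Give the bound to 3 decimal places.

Under u(x) = x this choice says 43600 < δ^2·130475.
Hence δ^2 > 43600/130475 = 0.33416, and x ↦ x^(1/2) is increasing on (0,∞).
δ > (43600/130475)^(1/2) ≈ 0.578.

δ > 0.578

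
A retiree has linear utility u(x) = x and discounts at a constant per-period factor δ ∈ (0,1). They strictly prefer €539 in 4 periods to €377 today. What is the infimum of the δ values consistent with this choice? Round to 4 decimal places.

δ > 0.9145

The preference means 377 < δ^4·539.
Hence δ^4 > 377/539 = 0.69944, and x ↦ x^(1/4) is increasing on (0,∞).
δ > 0.69944^(1/4) = 0.9145.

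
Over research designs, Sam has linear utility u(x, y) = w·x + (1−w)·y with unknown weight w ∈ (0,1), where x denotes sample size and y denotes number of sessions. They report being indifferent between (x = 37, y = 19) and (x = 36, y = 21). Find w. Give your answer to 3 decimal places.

Equating utilities: w·37 + (1−w)·19 = w·36 + (1−w)·21.
Rearranging, 1·w − 2·(1−w) = 0.
Hence w = 2/(1+2) = 2/3 = 0.667.

w = 0.667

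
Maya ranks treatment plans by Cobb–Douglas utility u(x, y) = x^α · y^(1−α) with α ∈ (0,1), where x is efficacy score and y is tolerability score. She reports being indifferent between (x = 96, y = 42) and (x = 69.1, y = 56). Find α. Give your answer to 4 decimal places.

α ≈ 0.4667

Indifference: 96^α · 42^(1−α) = 69.1^α · 56^(1−α).
Rearrange to (96/69.1)^α = (56/42)^(1−α) and take logs: α·0.3287935 = (1−α)·0.2876821.
Thus α·(0.6164756) = 0.2876821, so α = 0.2876821/0.6164756 ≈ 0.4667.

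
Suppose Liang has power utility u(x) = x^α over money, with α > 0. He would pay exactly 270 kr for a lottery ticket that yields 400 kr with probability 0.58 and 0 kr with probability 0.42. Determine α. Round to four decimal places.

The lottery's expected utility is 0.58·u(400) + 0.42·u(0) = 0.58·400^α (since u(0) = 0 for α > 0).
Setting u(270) equal to that: 270^α = 0.58·400^α ⇒ (270/400)^α = 0.58.
Take logs: α = ln 0.58 / ln(270/400) ≈ 1.385924.

α ≈ 1.3859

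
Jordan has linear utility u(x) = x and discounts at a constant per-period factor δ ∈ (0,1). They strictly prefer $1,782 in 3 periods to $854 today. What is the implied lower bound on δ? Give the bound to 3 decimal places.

Comparing present values: 854 < δ^3·1782.
Dividing by 1782: δ^3 > 0.47924. Both sides are positive, so the cube root keeps the direction.
δ > 0.47924^(1/3) = 0.783.

δ > 0.783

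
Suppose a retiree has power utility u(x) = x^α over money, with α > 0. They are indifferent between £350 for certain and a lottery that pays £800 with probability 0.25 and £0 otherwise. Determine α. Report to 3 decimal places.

α ≈ 1.677

EU(lottery) = 0.25·800^α + 0.75·0 = 0.25·800^α.
Indifference: 350^α = 0.25·800^α, so (350/800)^α = 0.25.
Taking logs: α·ln(350/800) = ln(0.25), so α = -1.386294 / -0.826679 ≈ 1.677.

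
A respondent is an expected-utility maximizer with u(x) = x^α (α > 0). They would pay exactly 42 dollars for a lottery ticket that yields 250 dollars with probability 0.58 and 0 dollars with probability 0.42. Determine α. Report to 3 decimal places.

Since u(0) = 0, the lottery's EU is 0.58·250^α.
Equating: 42^α = 0.58·250^α, i.e. 0.1680^α = 0.58.
Take logs: α = ln 0.58 / ln(42/250) ≈ 0.30538.

α ≈ 0.305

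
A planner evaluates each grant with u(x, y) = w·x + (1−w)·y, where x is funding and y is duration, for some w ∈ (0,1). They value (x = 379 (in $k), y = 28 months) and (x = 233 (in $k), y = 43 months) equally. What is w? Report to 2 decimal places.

w = 0.09

Indifference: w·379 + (1−w)·28 = w·233 + (1−w)·43.
w·(379−233) = (1−w)·(43−28), i.e. w·146 = (1−w)·15.
The marginal rate of substitution is 15/146, so w = 15/(146+15) = 0.09.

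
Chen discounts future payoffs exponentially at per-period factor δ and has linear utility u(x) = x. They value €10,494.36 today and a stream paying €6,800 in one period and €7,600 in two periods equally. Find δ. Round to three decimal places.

Present value of the stream is 6800·δ + 7600·δ². Indifference gives 6800δ + 7600δ² = 10494.36.
So 7600δ² + 6800δ − 10494.36 = 0.
δ = (−6800 + √(6800² + 4·7600·10494.36)) / (2·7600) = (−6800 + √365268544.00) / 15200 ≈ 0.810.

δ ≈ 0.810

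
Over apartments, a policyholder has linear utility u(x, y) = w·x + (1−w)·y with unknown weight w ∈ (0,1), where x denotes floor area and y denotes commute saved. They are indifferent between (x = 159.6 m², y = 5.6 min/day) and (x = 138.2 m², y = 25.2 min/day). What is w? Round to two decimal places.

w = 0.48

u(159.6,5.6) = u(138.2,25.2) means w·159.6 + (1−w)·5.6 = w·138.2 + (1−w)·25.2.
Rearranging, 21.4·w − 19.6·(1−w) = 0.
So w/(1−w) = 19.6/21.4 = 0.9159, giving w = 19.6/(21.4+19.6) = 0.48.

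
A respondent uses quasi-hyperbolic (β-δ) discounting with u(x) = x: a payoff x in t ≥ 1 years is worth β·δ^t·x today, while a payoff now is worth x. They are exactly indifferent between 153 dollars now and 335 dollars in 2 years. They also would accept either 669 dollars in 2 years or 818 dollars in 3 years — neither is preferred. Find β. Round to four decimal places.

β ≈ 0.6828

The second indifference involves only future payoffs, so β cancels: β·δ^2·669 = β·δ^3·818, giving δ = 669/818 = 0.81785.
Substituting δ into 153 = β·δ^2·335: β = 153/(224.073) ≈ 0.6828.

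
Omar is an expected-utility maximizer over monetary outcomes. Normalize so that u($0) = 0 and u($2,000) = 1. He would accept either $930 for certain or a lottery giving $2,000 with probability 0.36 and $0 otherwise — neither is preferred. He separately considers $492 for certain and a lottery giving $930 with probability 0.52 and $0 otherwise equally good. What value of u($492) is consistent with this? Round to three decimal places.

The first gamble pins u($930): it must equal 0.36·1 + 0.64·0 = 0.36.
The second indifference gives u($492) = 0.52·u($930) + 0.48·u($0) = 0.52·0.36 + 0.48·0.00 = 0.1872.

0.187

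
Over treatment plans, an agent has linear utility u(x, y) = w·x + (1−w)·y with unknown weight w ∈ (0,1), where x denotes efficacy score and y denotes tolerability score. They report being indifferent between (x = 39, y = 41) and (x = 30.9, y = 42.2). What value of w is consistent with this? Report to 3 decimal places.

Equating utilities: w·39 + (1−w)·41 = w·30.9 + (1−w)·42.2.
w·(39−30.9) = (1−w)·(42.2−41), i.e. w·8.1 = (1−w)·1.2.
The marginal rate of substitution is 1.2/8.1, so w = 1.2/(8.1+1.2) = 0.129.

w = 0.129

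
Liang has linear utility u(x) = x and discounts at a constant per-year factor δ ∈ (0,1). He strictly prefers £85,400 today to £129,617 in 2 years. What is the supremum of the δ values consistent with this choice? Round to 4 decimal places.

Comparing present values: 85400 > δ^2·129617.
Dividing by 129617: δ^2 < 0.65886. Both sides are positive, so the square root keeps the direction.
δ < 0.65886^(1/2) = 0.8117.

δ < 0.8117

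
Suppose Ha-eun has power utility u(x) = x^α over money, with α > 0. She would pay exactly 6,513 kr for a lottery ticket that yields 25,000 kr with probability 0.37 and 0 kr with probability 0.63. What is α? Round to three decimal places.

α ≈ 0.739

Since u(0) = 0, the lottery's EU is 0.37·25000^α.
Equating: 6513^α = 0.37·25000^α, i.e. 0.2605^α = 0.37.
α = ln(0.37) / ln(6513/25000) = -0.994252/-1.345076 ≈ 0.739.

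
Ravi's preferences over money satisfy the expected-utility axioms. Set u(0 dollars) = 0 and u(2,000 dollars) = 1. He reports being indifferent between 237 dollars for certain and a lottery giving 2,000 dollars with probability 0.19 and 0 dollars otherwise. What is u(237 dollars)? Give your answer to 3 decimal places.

By the standard-gamble method, u(237 dollars) is just the indifference probability on the best outcome: 0.19.

0.190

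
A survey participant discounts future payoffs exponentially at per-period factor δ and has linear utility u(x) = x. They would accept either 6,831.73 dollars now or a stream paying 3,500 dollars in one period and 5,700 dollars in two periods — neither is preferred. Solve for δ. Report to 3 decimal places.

Present value of the stream is 3500·δ + 5700·δ². Indifference gives 3500δ + 5700δ² = 6831.73.
That is, 5700δ² + 3500δ − 6831.73 = 0, a quadratic in δ.
The positive root is δ = [−3500 + √(3500² + 4·5700·6831.73)] / (2·5700) = (−3500 + 12962.000)/11400 ≈ 0.830.

δ ≈ 0.830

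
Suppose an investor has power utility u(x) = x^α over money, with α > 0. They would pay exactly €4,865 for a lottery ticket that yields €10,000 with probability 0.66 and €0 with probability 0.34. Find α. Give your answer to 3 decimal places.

α ≈ 0.577

The lottery's expected utility is 0.66·u(10000) + 0.34·u(0) = 0.66·10000^α (since u(0) = 0 for α > 0).
Setting u(4865) equal to that: 4865^α = 0.66·10000^α ⇒ (4865/10000)^α = 0.66.
Take logs: α = ln 0.66 / ln(4865/10000) ≈ 0.57669.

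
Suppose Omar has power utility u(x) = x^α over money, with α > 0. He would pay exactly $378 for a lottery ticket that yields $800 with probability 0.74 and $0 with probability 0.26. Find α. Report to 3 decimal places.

Since u(0) = 0, the lottery's EU is 0.74·800^α.
Setting u(378) equal to that: 378^α = 0.74·800^α ⇒ (378/800)^α = 0.74.
Taking logs: α·ln(378/800) = ln(0.74), so α = -0.301105 / -0.749718 ≈ 0.402.

α ≈ 0.402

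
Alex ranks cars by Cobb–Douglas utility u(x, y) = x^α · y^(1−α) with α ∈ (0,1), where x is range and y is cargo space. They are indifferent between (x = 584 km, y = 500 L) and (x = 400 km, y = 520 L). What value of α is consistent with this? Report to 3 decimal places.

Set the two utilities equal: 584^α·500^(1−α) = 400^α·520^(1−α).
Rearrange to (584/400)^α = (520/500)^(1−α) and take logs: α·0.378436 = (1−α)·0.039221.
Thus α·(0.417657) = 0.039221, so α = 0.039221/0.417657 ≈ 0.094.

α ≈ 0.094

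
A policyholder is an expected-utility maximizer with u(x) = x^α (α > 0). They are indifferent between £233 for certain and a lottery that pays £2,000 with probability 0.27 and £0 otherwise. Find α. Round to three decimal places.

α ≈ 0.609

The lottery's expected utility is 0.27·u(2000) + 0.73·u(0) = 0.27·2000^α (since u(0) = 0 for α > 0).
Equating: 233^α = 0.27·2000^α, i.e. 0.1165^α = 0.27.
Take logs: α = ln 0.27 / ln(233/2000) ≈ 0.60903.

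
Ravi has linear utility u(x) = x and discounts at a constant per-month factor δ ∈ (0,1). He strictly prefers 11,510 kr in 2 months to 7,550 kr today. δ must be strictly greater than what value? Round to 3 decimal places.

δ > 0.810

Under u(x) = x this choice says 7550 < δ^2·11510.
So δ^2 > 7550/11510 = 0.65595; taking the square root of both positive sides preserves the inequality.
δ > (7550/11510)^(1/2) ≈ 0.810.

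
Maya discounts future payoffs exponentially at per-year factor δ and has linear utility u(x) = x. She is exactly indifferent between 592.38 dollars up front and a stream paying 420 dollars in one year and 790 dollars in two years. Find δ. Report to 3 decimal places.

δ ≈ 0.640

The stream is worth 420δ + 790δ² today, so 420δ + 790δ² = 592.38.
That is, 790δ² + 420δ − 592.38 = 0, a quadratic in δ.
δ = (−420 + √(420² + 4·790·592.38)) / (2·790) = (−420 + √2048320.80) / 1580 ≈ 0.640.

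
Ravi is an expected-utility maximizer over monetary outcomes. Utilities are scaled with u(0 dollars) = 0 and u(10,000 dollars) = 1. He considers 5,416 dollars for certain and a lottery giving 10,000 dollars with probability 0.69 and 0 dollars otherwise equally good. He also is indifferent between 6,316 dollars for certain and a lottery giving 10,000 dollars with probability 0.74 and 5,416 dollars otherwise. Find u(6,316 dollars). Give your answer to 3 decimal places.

The first gamble pins u(5,416 dollars): it must equal 0.69·1 + 0.31·0 = 0.69.
The second indifference gives u(6,316 dollars) = 0.74·u(10,000 dollars) + 0.26·u(5,416 dollars) = 0.74·1.00 + 0.26·0.69 = 0.9194.

0.919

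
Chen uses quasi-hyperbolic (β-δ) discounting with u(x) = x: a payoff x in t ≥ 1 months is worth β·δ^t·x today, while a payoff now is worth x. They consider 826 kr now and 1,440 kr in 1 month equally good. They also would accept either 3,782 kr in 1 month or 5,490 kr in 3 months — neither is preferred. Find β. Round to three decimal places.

The second indifference involves only future payoffs, so β cancels: β·δ^1·3782 = β·δ^3·5490, giving δ^2 = 3782/5490 = 0.68889, so δ = 0.82999.
Now use the now-vs-future pair: 826 = β·δ·1440 gives β = 826/(0.82999·1440) ≈ 0.691.

β ≈ 0.691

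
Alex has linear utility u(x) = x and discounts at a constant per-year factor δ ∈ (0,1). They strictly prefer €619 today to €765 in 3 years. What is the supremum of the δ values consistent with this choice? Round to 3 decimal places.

Comparing present values: 619 > δ^3·765.
Dividing by 765: δ^3 < 0.80915. Both sides are positive, so the cube root keeps the direction.
δ < 0.80915^(1/3) = 0.932.

δ < 0.932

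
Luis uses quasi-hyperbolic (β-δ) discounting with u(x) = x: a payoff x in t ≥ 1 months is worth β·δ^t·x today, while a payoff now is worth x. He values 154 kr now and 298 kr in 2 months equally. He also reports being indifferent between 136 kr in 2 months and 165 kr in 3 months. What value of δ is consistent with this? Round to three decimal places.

Both payoffs in the second observation are in the future, so β drops out: δ^2·136 = δ^3·165 ⇒ δ = 136/165 = 0.82424.

δ ≈ 0.824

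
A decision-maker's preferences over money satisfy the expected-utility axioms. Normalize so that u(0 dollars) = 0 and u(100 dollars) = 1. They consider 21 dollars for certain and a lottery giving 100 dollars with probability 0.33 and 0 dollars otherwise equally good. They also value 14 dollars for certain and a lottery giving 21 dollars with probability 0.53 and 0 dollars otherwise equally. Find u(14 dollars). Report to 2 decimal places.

First, u(21 dollars) = 0.33·u(100 dollars) + 0.67·u(0 dollars) = 0.33.
Chaining: u(14 dollars) = 0.53·0.33 + 0.47·0.00 = 0.1749.

0.17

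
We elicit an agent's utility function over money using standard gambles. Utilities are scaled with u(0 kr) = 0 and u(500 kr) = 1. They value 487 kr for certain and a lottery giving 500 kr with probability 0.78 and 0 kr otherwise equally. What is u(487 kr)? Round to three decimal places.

0.780

u(487 kr) equals the lottery's expected utility: 0.78·1 + 0.22·0 = 0.78.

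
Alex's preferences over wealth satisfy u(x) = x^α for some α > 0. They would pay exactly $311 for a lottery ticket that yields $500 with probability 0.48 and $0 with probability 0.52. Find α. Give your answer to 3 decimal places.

α ≈ 1.546

Since u(0) = 0, the lottery's EU is 0.48·500^α.
Equating: 311^α = 0.48·500^α, i.e. 0.6220^α = 0.48.
Take logs: α = ln 0.48 / ln(311/500) ≈ 1.54580.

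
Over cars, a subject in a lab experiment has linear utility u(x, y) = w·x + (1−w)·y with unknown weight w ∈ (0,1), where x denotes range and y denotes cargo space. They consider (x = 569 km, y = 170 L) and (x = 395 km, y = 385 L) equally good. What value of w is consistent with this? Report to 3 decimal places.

u(569,170) = u(395,385) means w·569 + (1−w)·170 = w·395 + (1−w)·385.
Rearranging, 174·w − 215·(1−w) = 0.
The marginal rate of substitution is 215/174, so w = 215/(174+215) = 0.553.

w = 0.553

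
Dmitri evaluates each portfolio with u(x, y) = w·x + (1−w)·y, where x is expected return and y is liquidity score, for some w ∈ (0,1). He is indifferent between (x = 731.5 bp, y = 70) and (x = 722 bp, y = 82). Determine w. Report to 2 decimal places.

w = 0.56

Equating utilities: w·731.5 + (1−w)·70 = w·722 + (1−w)·82.
Rearranging, 9.5·w − 12·(1−w) = 0.
The marginal rate of substitution is 12/9.5, so w = 12/(9.5+12) = 0.56.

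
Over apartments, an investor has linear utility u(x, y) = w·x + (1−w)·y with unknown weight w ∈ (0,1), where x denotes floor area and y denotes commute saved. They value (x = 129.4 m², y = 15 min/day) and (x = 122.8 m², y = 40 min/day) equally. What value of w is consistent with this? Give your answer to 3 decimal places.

Indifference: w·129.4 + (1−w)·15 = w·122.8 + (1−w)·40.
Rearranging, 6.6·w − 25·(1−w) = 0.
So w/(1−w) = 25/6.6 = 3.7879, giving w = 25/(6.6+25) = 0.791.

w = 0.791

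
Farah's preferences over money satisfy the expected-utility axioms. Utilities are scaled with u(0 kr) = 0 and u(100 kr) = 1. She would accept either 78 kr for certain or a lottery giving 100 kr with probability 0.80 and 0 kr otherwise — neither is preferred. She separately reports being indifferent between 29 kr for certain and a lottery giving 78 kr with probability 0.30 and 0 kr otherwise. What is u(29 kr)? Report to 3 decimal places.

The first gamble pins u(78 kr): it must equal 0.80·1 + 0.20·0 = 0.80.
Then u(29 kr) = 0.30·u(78 kr) + 0.70·u(0 kr) = 0.30·0.80 + 0.70·0.00 = 0.2400.

0.240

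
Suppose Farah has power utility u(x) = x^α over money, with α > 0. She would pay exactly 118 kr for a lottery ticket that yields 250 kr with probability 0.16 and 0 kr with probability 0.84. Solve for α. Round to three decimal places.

EU(lottery) = 0.16·250^α + 0.84·0 = 0.16·250^α.
Equating: 118^α = 0.16·250^α, i.e. 0.4720^α = 0.16.
Taking logs: α·ln(118/250) = ln(0.16), so α = -1.832581 / -0.750776 ≈ 2.441.

α ≈ 2.441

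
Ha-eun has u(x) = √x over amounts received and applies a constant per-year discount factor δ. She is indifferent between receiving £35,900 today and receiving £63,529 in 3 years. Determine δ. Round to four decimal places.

Indifference means u(35900) = δ^3 · u(63529), so δ^3 = u(35900)/u(63529).
With u(x) = √x: δ^3 = √35900/√63529 = √(35900/63529) = 0.75173.
Taking the cube root: δ = 0.75173^(1/3) ≈ 0.9093.

δ ≈ 0.9093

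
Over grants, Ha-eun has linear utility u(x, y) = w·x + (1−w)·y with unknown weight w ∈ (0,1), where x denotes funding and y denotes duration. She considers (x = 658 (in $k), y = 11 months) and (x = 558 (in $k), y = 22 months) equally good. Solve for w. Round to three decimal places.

Indifference: w·658 + (1−w)·11 = w·558 + (1−w)·22.
Rearranging, 100·w − 11·(1−w) = 0.
Hence w = 11/(100+11) = 11/111 = 0.099.

w = 0.099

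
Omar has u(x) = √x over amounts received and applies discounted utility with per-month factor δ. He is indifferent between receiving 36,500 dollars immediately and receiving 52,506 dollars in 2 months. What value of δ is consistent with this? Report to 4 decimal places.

The payoff in 2 months is discounted by δ^2, so u(36500) = δ^2·u(52506) and δ^2 = u(36500)/u(52506).
With u(x) = √x: δ^2 = √36500/√52506 = √(36500/52506) = 0.83376.
So δ = 0.83376^(1/2) ≈ 0.9131.

δ ≈ 0.9131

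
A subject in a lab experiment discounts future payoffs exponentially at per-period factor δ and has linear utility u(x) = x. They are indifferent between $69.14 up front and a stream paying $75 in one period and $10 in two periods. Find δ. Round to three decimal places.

Present value of the stream is 75·δ + 10·δ². Indifference gives 75δ + 10δ² = 69.14.
Rearranged: 10δ² + 75δ − 69.14 = 0.
The positive root is δ = [−75 + √(75² + 4·10·69.14)] / (2·10) = (−75 + 91.600)/20 ≈ 0.830.

δ ≈ 0.830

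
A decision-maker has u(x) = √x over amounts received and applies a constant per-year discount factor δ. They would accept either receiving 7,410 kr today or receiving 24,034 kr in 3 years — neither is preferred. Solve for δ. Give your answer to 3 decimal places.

The payoff in 3 years is discounted by δ^3, so u(7410) = δ^3·u(24034) and δ^3 = u(7410)/u(24034).
With u(x) = √x: δ^3 = √7410/√24034 = √(7410/24034) = 0.55526.
Taking the cube root: δ = 0.55526^(1/3) ≈ 0.822.

δ ≈ 0.822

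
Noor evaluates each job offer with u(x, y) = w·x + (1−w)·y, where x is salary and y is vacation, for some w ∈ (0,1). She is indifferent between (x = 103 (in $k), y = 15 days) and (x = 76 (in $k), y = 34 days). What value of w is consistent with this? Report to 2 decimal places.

Indifference: w·103 + (1−w)·15 = w·76 + (1−w)·34.
Collecting terms: w·27 = (1−w)·19.
Hence w = 19/(27+19) = 19/46 = 0.41.

w = 0.41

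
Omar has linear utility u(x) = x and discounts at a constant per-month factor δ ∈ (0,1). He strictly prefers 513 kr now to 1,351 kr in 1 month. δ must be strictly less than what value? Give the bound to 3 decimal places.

Under u(x) = x this choice says 513 > δ·1351.
Dividing through by 1351 gives δ < 0.37972.

δ < 0.380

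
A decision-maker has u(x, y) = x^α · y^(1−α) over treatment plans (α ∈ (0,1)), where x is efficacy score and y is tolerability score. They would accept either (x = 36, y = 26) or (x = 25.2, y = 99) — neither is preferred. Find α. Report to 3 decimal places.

α ≈ 0.789

The Cobb–Douglas utilities coincide, so 36^α·26^(1−α) = 25.2^α·99^(1−α).
Rearrange to (36/25.2)^α = (99/26)^(1−α) and take logs: α·0.356675 = (1−α)·1.337023.
Thus α·(1.693698) = 1.337023, so α = 1.337023/1.693698 ≈ 0.789.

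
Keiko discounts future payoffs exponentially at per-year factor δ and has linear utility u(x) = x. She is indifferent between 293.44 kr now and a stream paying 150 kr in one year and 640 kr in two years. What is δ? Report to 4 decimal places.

δ ≈ 0.5700

Present value of the stream is 150·δ + 640·δ². Indifference gives 150δ + 640δ² = 293.44.
Rearranged: 640δ² + 150δ − 293.44 = 0.
By the quadratic formula (taking the positive root), δ = (−150 + √773706.40) / 1280 ≈ 0.5700.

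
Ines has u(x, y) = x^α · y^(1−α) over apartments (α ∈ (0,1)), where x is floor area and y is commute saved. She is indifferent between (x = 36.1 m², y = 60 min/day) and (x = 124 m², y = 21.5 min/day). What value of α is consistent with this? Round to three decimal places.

The Cobb–Douglas utilities coincide, so 36.1^α·60^(1−α) = 124^α·21.5^(1−α).
(36.1/124)^α = (21.5/60)^(1−α); take logs: α·ln(36.1/124) = (1−α)·ln(21.5/60), i.e. α·-1.233989 = (1−α)·-1.026292.
So α/(1−α) = (-1.026292)/(-1.233989) = 0.831687, and α = 0.831687/1.831687 ≈ 0.454.

α ≈ 0.454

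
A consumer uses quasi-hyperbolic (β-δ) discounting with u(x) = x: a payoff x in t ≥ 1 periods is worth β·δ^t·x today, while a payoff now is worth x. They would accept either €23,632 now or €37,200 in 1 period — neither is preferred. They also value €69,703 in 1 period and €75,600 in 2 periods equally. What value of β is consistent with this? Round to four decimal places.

The second indifference involves only future payoffs, so β cancels: β·δ^1·69703 = β·δ^2·75600, giving δ = 69703/75600 = 0.92200.
The first indifference: 23632 = β·δ·37200, so β = 23632/(δ·37200) = 23632/(0.92200·37200) ≈ 0.6890.

β ≈ 0.6890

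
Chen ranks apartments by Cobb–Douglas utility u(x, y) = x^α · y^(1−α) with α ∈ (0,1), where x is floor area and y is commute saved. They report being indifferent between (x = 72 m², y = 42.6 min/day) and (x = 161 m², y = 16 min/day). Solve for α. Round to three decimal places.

Indifference: 72^α · 42.6^(1−α) = 161^α · 16^(1−α).
Rearrange to (72/161)^α = (16/42.6)^(1−α) and take logs: α·-0.804738 = (1−α)·-0.979266.
Thus α·(-1.784004) = -0.979266, so α = -0.979266/-1.784004 ≈ 0.549.

α ≈ 0.549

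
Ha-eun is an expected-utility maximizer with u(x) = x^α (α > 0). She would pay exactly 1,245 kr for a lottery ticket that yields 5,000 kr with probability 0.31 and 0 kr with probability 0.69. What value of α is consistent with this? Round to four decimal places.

α ≈ 0.8424

Since u(0) = 0, the lottery's EU is 0.31·5000^α.
Indifference: 1245^α = 0.31·5000^α, so (1245/5000)^α = 0.31.
Take logs: α = ln 0.31 / ln(1245/5000) ≈ 0.842394.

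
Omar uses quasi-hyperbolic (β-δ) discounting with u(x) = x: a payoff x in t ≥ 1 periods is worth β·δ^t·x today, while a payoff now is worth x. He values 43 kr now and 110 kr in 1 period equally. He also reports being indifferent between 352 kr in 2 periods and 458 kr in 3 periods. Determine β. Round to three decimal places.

The second indifference involves only future payoffs, so β cancels: β·δ^2·352 = β·δ^3·458, giving δ = 352/458 = 0.76856.
Now use the now-vs-future pair: 43 = β·δ·110 gives β = 43/(0.76856·110) ≈ 0.509.

β ≈ 0.509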